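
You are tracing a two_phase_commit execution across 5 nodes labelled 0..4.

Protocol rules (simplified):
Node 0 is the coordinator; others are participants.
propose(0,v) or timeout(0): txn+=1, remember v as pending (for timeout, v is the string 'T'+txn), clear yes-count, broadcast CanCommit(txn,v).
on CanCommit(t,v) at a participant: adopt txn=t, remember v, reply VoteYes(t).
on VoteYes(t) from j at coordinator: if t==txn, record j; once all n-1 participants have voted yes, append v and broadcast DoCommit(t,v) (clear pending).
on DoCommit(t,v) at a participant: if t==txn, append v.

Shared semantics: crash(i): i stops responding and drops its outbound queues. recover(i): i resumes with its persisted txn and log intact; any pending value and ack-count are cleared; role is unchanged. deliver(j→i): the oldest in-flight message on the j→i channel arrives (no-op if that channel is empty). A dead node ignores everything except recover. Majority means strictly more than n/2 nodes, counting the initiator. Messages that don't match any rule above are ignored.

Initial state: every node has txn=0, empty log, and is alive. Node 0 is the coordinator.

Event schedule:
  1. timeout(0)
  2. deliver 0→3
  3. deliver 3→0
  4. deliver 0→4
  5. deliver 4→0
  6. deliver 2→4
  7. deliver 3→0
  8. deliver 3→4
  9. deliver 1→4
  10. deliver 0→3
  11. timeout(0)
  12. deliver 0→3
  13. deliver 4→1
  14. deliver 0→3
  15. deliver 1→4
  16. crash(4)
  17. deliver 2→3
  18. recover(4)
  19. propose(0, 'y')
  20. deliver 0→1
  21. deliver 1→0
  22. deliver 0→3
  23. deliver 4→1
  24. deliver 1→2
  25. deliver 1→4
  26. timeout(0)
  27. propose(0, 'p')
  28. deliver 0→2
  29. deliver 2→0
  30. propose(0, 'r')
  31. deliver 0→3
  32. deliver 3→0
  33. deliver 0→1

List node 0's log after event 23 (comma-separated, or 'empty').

empty

after 1 — timeout(0): n0:coor/t1/[-]
after 2 — deliver 0→3: n3:part/t1/[-]
after 3 — deliver 3→0: ·
after 4 — deliver 0→4: n4:part/t1/[-]
after 5 — deliver 4→0: ·
after 6 — deliver 2→4: ·
after 7 — deliver 3→0: ·
after 8 — deliver 3→4: ·
after 9 — deliver 1→4: ·
after 10 — deliver 0→3: ·
after 11 — timeout(0): n0:coor/t2/[-]
after 12 — deliver 0→3: n3:part/t2/[-]
after 13 — deliver 4→1: ·
after 14 — deliver 0→3: ·
after 15 — deliver 1→4: ·
after 16 — crash(4): n4:✗part/t1/[-]
after 17 — deliver 2→3: ·
after 18 — recover(4): n4:part/t1/[-]
after 19 — propose(0,'y'): n0:coor/t3/[-]
after 20 — deliver 0→1: n1:part/t1/[-]
after 21 — deliver 1→0: ·
after 22 — deliver 0→3: n3:part/t3/[-]
after 23 — deliver 4→1: ·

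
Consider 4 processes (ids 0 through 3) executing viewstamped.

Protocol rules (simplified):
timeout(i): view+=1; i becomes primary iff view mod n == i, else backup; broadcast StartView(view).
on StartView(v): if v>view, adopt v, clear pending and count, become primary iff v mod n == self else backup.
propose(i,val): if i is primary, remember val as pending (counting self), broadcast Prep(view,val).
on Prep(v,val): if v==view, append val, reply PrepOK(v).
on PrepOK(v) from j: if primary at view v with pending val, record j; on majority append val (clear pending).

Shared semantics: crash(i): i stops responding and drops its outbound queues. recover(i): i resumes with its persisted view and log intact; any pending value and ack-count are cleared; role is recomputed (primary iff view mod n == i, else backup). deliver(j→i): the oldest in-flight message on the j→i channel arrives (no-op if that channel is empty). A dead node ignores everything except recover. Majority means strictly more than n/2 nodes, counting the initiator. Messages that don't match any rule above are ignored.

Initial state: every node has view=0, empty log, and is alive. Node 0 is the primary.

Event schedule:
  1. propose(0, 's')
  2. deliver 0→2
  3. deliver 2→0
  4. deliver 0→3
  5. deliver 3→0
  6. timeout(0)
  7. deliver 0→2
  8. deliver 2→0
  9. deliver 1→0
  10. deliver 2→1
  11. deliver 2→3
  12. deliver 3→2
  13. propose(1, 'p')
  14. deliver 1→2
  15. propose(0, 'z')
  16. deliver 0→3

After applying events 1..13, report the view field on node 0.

e1 propose(0,'s'): ·
e2 deliver 0→2: 2[back,v=0,s]
e3 deliver 2→0: ·
e4 deliver 0→3: 3[back,v=0,s]
e5 deliver 3→0: 0[prim,v=0,s]
e6 timeout(0): 0[back,v=1,s]
e7 deliver 0→2: 2[back,v=1,s]
e8 deliver 2→0: ·
e9 deliver 1→0: ·
e10 deliver 2→1: ·
e11 deliver 2→3: ·
e12 deliver 3→2: ·
e13 propose(1,'p'): ·

1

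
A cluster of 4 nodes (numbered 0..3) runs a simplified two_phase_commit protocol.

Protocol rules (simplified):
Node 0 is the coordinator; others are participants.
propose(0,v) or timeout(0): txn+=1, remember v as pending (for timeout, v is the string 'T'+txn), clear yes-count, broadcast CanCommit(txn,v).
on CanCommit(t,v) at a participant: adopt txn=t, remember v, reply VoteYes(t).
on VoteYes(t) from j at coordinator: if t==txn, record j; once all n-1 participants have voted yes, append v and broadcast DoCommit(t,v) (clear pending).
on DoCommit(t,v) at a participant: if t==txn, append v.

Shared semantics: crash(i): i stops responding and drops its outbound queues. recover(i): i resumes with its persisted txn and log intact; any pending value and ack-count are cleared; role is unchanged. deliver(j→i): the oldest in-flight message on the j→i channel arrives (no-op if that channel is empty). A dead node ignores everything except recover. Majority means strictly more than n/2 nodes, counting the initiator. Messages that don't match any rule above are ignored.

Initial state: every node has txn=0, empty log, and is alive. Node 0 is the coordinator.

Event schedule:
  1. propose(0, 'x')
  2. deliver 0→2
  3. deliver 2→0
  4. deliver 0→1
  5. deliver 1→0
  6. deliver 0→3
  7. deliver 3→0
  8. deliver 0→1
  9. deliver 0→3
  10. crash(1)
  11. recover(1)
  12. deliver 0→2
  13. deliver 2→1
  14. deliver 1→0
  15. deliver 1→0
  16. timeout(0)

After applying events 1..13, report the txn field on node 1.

1

1. propose(0,'x'):  <0:coor t1 ->
2. deliver 0→2:  <2:part t1 ->
3. deliver 2→0:  nop
4. deliver 0→1:  <1:part t1 ->
5. deliver 1→0:  nop
6. deliver 0→3:  <3:part t1 ->
7. deliver 3→0:  <0:coor t1 x>
8. deliver 0→1:  <1:part t1 x>
9. deliver 0→3:  <3:part t1 x>
10. crash(1):  <1:✗part t1 x>
11. recover(1):  <1:part t1 x>
12. deliver 0→2:  <2:part t1 x>
13. deliver 2→1:  nop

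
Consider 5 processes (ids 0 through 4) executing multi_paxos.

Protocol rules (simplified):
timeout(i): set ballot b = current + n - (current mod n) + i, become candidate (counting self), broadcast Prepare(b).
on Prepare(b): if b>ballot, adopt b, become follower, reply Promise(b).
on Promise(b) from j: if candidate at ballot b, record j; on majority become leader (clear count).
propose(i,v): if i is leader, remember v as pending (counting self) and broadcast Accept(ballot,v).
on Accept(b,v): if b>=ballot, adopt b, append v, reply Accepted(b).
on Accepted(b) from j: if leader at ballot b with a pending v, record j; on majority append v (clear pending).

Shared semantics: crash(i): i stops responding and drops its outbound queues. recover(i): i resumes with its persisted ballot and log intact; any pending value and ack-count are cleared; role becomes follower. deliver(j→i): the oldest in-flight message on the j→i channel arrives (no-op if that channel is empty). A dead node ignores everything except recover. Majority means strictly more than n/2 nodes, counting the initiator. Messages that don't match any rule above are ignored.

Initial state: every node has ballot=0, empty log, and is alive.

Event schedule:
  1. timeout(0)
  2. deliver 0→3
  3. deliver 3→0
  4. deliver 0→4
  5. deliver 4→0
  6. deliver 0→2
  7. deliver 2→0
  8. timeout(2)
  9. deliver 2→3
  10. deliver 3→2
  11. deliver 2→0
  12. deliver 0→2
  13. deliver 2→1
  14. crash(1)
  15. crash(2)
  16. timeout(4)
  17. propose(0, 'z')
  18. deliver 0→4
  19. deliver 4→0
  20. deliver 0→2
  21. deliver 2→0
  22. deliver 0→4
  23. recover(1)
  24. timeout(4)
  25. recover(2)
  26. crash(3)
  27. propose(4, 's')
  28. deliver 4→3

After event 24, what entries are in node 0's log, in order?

empty

after 1 — timeout(0): n0:cand/b5/[-]
after 2 — deliver 0→3: n3:foll/b5/[-]
after 3 — deliver 3→0: ·
after 4 — deliver 0→4: n4:foll/b5/[-]
after 5 — deliver 4→0: n0:lead/b5/[-]
after 6 — deliver 0→2: n2:foll/b5/[-]
after 7 — deliver 2→0: ·
after 8 — timeout(2): n2:cand/b12/[-]
after 9 — deliver 2→3: n3:foll/b12/[-]
after 10 — deliver 3→2: ·
after 11 — deliver 2→0: n0:foll/b12/[-]
after 12 — deliver 0→2: n2:lead/b12/[-]
after 13 — deliver 2→1: n1:foll/b12/[-]
after 14 — crash(1): n1:✗foll/b12/[-]
after 15 — crash(2): n2:✗lead/b12/[-]
after 16 — timeout(4): n4:cand/b14/[-]
after 17 — propose(0,'z'): ·
after 18 — deliver 0→4: ·
after 19 — deliver 4→0: n0:foll/b14/[-]
after 20 — deliver 0→2: ·
after 21 — deliver 2→0: ·
after 22 — deliver 0→4: ·
after 23 — recover(1): n1:foll/b12/[-]
after 24 — timeout(4): n4:cand/b19/[-]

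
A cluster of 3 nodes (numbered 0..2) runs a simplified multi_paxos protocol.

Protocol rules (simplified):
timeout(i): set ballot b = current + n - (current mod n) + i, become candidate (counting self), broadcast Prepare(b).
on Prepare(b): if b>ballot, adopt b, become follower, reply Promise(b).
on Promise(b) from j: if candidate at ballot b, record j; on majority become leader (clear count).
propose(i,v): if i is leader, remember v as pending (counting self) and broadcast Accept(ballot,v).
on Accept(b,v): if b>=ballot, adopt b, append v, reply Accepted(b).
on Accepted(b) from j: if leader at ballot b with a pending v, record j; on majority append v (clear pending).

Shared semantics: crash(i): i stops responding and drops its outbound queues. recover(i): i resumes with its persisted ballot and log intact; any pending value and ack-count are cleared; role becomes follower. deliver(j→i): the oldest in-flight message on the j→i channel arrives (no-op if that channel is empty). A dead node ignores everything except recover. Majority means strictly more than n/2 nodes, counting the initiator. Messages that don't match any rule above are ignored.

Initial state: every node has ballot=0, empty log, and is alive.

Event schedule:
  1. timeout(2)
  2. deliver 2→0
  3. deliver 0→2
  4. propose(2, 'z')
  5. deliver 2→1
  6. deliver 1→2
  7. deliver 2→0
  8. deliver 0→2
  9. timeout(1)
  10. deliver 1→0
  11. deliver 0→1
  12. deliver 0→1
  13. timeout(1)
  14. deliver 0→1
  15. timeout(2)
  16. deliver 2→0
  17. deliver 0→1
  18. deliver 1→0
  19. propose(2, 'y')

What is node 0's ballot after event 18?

10

1. timeout(2):  <2:cand b5 ->
2. deliver 2→0:  <0:foll b5 ->
3. deliver 0→2:  <2:lead b5 ->
4. propose(2,'z'):  nop
5. deliver 2→1:  <1:foll b5 ->
6. deliver 1→2:  nop
7. deliver 2→0:  <0:foll b5 z>
8. deliver 0→2:  <2:lead b5 z>
9. timeout(1):  <1:cand b7 ->
10. deliver 1→0:  <0:foll b7 z>
11. deliver 0→1:  <1:lead b7 ->
12. deliver 0→1:  nop
13. timeout(1):  <1:cand b10 ->
14. deliver 0→1:  nop
15. timeout(2):  <2:cand b8 z>
16. deliver 2→0:  <0:foll b8 z>
17. deliver 0→1:  nop
18. deliver 1→0:  <0:foll b10 z>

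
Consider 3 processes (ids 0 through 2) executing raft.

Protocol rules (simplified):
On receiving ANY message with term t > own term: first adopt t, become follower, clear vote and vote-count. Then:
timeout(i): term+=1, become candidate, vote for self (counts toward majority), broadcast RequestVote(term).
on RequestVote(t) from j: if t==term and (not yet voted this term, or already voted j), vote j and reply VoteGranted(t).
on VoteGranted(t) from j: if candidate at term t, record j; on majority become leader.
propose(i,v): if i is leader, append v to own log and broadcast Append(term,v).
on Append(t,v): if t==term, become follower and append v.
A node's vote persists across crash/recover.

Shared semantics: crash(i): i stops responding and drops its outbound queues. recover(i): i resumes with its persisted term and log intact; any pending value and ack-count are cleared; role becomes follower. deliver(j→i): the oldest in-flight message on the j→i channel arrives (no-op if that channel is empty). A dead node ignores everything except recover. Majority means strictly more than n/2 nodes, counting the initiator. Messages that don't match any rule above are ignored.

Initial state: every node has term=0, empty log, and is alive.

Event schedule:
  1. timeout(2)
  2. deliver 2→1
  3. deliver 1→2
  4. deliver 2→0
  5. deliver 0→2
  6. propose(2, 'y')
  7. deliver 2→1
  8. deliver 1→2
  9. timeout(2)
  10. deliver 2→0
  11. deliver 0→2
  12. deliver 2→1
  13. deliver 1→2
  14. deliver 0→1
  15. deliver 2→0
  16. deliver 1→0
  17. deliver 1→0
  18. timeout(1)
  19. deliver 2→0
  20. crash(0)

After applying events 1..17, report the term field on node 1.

e1 timeout(2): 2[cand,t=1,-]
e2 deliver 2→1: 1[foll,t=1,-]
e3 deliver 1→2: 2[lead,t=1,-]
e4 deliver 2→0: 0[foll,t=1,-]
e5 deliver 0→2: ·
e6 propose(2,'y'): 2[lead,t=1,y]
e7 deliver 2→1: 1[foll,t=1,y]
e8 deliver 1→2: ·
e9 timeout(2): 2[cand,t=2,y]
e10 deliver 2→0: 0[foll,t=1,y]
e11 deliver 0→2: ·
e12 deliver 2→1: 1[foll,t=2,y]
e13 deliver 1→2: 2[lead,t=2,y]
e14 deliver 0→1: ·
e15 deliver 2→0: 0[foll,t=2,y]
e16 deliver 1→0: ·
e17 deliver 1→0: ·

2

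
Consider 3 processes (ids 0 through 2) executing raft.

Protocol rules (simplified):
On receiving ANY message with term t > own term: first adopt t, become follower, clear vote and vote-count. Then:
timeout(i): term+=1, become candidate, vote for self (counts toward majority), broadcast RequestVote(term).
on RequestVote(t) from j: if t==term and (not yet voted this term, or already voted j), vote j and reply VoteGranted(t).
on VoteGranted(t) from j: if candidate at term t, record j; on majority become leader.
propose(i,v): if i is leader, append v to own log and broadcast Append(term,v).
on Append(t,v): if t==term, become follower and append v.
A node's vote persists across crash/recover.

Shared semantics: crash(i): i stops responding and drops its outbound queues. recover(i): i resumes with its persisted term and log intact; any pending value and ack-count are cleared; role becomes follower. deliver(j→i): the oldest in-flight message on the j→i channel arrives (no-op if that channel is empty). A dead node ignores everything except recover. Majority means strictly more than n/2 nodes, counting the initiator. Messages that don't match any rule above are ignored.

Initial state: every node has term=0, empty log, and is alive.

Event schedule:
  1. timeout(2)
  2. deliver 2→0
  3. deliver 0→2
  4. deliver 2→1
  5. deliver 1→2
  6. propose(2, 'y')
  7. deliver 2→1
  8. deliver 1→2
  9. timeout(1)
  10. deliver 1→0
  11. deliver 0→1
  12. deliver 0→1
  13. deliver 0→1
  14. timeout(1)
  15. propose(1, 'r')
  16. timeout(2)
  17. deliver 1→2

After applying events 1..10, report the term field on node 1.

2

e1 timeout(2): 2[cand,t=1,-]
e2 deliver 2→0: 0[foll,t=1,-]
e3 deliver 0→2: 2[lead,t=1,-]
e4 deliver 2→1: 1[foll,t=1,-]
e5 deliver 1→2: ·
e6 propose(2,'y'): 2[lead,t=1,y]
e7 deliver 2→1: 1[foll,t=1,y]
e8 deliver 1→2: ·
e9 timeout(1): 1[cand,t=2,y]
e10 deliver 1→0: 0[foll,t=2,-]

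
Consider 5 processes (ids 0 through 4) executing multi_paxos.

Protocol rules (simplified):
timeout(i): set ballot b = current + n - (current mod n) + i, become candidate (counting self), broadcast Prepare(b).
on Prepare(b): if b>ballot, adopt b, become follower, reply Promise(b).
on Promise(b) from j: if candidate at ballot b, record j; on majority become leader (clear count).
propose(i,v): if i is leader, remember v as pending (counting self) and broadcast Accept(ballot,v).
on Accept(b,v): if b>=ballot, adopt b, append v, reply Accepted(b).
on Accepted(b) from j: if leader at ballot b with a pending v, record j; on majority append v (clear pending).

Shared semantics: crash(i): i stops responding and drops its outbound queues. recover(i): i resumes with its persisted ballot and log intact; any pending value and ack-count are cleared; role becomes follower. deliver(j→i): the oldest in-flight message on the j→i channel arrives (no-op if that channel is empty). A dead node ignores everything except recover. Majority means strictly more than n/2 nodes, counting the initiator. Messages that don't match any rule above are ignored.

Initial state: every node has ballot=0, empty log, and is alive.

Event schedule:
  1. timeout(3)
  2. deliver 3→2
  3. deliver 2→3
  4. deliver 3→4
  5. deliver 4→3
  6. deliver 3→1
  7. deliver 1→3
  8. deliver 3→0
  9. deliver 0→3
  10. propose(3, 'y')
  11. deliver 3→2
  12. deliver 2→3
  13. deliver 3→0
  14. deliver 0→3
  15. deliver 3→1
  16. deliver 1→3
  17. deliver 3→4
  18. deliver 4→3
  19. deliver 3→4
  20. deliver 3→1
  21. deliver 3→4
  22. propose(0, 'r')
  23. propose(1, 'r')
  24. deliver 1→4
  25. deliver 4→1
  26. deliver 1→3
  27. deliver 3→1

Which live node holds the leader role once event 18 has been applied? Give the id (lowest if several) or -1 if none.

3

step 1 timeout(3): 3={cand,b=8,log=-}
step 2 deliver 3→2: 2={foll,b=8,log=-}
step 3 deliver 2→3: —
step 4 deliver 3→4: 4={foll,b=8,log=-}
step 5 deliver 4→3: 3={lead,b=8,log=-}
step 6 deliver 3→1: 1={foll,b=8,log=-}
step 7 deliver 1→3: —
step 8 deliver 3→0: 0={foll,b=8,log=-}
step 9 deliver 0→3: —
step 10 propose(3,'y'): —
step 11 deliver 3→2: 2={foll,b=8,log=y}
step 12 deliver 2→3: —
step 13 deliver 3→0: 0={foll,b=8,log=y}
step 14 deliver 0→3: 3={lead,b=8,log=y}
step 15 deliver 3→1: 1={foll,b=8,log=y}
step 16 deliver 1→3: —
step 17 deliver 3→4: 4={foll,b=8,log=y}
step 18 deliver 4→3: —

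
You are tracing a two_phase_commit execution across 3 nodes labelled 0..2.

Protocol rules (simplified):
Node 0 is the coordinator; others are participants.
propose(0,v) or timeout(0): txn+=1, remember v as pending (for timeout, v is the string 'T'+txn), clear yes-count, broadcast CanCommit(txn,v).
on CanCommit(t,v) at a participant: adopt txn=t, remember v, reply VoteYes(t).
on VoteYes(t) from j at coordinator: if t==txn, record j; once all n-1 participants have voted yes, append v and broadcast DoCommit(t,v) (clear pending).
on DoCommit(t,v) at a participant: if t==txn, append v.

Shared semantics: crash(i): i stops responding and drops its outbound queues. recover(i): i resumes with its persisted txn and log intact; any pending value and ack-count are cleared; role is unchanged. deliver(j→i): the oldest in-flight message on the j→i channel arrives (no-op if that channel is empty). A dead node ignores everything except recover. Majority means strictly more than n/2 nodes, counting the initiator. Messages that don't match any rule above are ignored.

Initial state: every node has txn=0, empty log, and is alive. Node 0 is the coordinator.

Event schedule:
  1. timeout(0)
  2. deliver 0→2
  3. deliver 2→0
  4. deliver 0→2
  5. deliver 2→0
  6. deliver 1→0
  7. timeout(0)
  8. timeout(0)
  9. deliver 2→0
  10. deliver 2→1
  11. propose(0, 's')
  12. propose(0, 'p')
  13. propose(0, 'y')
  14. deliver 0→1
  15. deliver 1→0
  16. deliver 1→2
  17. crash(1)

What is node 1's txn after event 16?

1

[1] timeout(0) → N0(coor t1 [-])
[2] deliver 0→2 → N2(part t1 [-])
[3] deliver 2→0 → ∅
[4] deliver 0→2 → ∅
[5] deliver 2→0 → ∅
[6] deliver 1→0 → ∅
[7] timeout(0) → N0(coor t2 [-])
[8] timeout(0) → N0(coor t3 [-])
[9] deliver 2→0 → ∅
[10] deliver 2→1 → ∅
[11] propose(0,'s') → N0(coor t4 [-])
[12] propose(0,'p') → N0(coor t5 [-])
[13] propose(0,'y') → N0(coor t6 [-])
[14] deliver 0→1 → N1(part t1 [-])
[15] deliver 1→0 → ∅
[16] deliver 1→2 → ∅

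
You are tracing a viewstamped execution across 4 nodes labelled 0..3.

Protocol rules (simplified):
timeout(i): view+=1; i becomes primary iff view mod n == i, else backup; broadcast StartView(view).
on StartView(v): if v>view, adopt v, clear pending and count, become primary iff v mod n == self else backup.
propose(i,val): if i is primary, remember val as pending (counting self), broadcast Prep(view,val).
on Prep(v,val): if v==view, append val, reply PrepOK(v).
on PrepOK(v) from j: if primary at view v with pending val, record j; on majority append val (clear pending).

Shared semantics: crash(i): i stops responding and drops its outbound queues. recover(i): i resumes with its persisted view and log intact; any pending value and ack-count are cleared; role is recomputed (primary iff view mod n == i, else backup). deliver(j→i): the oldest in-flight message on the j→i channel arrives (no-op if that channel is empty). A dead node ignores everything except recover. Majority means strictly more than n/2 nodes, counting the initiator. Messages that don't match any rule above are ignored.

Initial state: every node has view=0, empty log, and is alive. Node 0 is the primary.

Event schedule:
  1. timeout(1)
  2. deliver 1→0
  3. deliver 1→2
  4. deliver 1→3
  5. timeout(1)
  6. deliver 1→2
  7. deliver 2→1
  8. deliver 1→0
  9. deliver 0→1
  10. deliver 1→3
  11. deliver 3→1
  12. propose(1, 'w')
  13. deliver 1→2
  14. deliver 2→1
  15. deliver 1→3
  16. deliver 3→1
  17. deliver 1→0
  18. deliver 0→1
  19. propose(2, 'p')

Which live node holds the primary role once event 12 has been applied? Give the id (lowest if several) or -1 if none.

2

1. timeout(1):  <1:prim v1 ->
2. deliver 1→0:  <0:back v1 ->
3. deliver 1→2:  <2:back v1 ->
4. deliver 1→3:  <3:back v1 ->
5. timeout(1):  <1:back v2 ->
6. deliver 1→2:  <2:prim v2 ->
7. deliver 2→1:  nop
8. deliver 1→0:  <0:back v2 ->
9. deliver 0→1:  nop
10. deliver 1→3:  <3:back v2 ->
11. deliver 3→1:  nop
12. propose(1,'w'):  nop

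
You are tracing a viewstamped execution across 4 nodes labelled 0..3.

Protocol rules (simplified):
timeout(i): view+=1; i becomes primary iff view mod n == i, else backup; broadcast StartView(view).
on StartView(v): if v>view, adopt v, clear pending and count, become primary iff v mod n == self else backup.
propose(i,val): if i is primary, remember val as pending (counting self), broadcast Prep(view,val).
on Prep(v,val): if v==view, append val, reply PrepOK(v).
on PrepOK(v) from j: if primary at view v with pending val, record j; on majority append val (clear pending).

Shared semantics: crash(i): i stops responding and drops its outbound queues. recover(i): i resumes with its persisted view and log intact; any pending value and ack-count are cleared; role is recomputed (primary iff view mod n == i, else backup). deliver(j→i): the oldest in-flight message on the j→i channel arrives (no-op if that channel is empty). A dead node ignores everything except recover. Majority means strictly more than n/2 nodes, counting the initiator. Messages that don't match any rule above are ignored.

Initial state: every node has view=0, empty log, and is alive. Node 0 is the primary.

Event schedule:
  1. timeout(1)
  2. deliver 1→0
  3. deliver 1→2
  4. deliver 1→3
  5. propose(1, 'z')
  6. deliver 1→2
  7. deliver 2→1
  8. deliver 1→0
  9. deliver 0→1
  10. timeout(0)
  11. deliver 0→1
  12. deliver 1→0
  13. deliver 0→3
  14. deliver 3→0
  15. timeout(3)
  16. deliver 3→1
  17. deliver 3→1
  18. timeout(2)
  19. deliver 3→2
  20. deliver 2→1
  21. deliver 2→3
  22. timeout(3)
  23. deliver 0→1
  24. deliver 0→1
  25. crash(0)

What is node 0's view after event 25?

[1] timeout(1) → N1(prim v1 [-])
[2] deliver 1→0 → N0(back v1 [-])
[3] deliver 1→2 → N2(back v1 [-])
[4] deliver 1→3 → N3(back v1 [-])
[5] propose(1,'z') → ∅
[6] deliver 1→2 → N2(back v1 [z])
[7] deliver 2→1 → ∅
[8] deliver 1→0 → N0(back v1 [z])
[9] deliver 0→1 → N1(prim v1 [z])
[10] timeout(0) → N0(back v2 [z])
[11] deliver 0→1 → N1(back v2 [z])
[12] deliver 1→0 → ∅
[13] deliver 0→3 → N3(back v2 [-])
[14] deliver 3→0 → ∅
[15] timeout(3) → N3(prim v3 [-])
[16] deliver 3→1 → N1(back v3 [z])
[17] deliver 3→1 → ∅
[18] timeout(2) → N2(prim v2 [z])
[19] deliver 3→2 → N2(back v3 [z])
[20] deliver 2→1 → ∅
[21] deliver 2→3 → ∅
[22] timeout(3) → N3(back v4 [-])
[23] deliver 0→1 → ∅
[24] deliver 0→1 → ∅
[25] crash(0) → N0(✗back v2 [z])

2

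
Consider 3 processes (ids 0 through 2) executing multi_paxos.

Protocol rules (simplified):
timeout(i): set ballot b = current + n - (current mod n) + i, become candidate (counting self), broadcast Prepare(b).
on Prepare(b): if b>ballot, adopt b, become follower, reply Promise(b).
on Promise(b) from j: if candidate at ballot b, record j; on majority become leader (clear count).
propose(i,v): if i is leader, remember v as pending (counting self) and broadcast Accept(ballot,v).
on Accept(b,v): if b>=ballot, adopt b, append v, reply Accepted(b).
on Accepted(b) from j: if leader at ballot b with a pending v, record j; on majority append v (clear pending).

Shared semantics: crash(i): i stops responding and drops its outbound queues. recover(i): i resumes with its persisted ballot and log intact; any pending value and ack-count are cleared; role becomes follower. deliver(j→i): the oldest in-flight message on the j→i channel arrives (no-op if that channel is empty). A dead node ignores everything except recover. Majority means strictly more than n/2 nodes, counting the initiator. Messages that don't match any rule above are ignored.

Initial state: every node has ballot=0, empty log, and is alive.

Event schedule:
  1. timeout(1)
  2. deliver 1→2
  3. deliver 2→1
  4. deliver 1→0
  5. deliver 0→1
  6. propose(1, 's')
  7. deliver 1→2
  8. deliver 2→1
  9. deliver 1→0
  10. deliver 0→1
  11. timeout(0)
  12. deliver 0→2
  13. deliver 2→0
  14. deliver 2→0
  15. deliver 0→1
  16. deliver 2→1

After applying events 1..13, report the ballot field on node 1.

step 1 timeout(1): 1={cand,b=4,log=-}
step 2 deliver 1→2: 2={foll,b=4,log=-}
step 3 deliver 2→1: 1={lead,b=4,log=-}
step 4 deliver 1→0: 0={foll,b=4,log=-}
step 5 deliver 0→1: —
step 6 propose(1,'s'): —
step 7 deliver 1→2: 2={foll,b=4,log=s}
step 8 deliver 2→1: 1={lead,b=4,log=s}
step 9 deliver 1→0: 0={foll,b=4,log=s}
step 10 deliver 0→1: —
step 11 timeout(0): 0={cand,b=6,log=s}
step 12 deliver 0→2: 2={foll,b=6,log=s}
step 13 deliver 2→0: 0={lead,b=6,log=s}

4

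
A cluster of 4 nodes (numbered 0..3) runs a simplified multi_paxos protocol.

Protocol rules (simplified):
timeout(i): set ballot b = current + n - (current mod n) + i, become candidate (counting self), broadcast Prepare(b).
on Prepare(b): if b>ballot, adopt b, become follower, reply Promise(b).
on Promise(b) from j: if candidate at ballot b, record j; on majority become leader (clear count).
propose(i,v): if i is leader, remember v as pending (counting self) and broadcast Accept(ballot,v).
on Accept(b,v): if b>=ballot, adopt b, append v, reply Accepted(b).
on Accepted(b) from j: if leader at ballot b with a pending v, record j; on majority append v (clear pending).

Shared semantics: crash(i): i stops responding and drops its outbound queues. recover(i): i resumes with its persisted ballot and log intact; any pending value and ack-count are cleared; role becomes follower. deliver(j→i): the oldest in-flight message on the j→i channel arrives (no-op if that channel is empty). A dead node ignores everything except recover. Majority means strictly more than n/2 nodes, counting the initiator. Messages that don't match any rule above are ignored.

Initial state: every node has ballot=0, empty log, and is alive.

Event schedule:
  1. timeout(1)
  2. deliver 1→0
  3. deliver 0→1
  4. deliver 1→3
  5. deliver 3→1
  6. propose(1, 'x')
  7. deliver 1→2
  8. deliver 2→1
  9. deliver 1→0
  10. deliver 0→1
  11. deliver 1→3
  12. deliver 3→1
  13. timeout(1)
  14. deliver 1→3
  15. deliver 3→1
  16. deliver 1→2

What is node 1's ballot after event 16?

[1] timeout(1) → N1(cand b5 [-])
[2] deliver 1→0 → N0(foll b5 [-])
[3] deliver 0→1 → ∅
[4] deliver 1→3 → N3(foll b5 [-])
[5] deliver 3→1 → N1(lead b5 [-])
[6] propose(1,'x') → ∅
[7] deliver 1→2 → N2(foll b5 [-])
[8] deliver 2→1 → ∅
[9] deliver 1→0 → N0(foll b5 [x])
[10] deliver 0→1 → ∅
[11] deliver 1→3 → N3(foll b5 [x])
[12] deliver 3→1 → N1(lead b5 [x])
[13] timeout(1) → N1(cand b9 [x])
[14] deliver 1→3 → N3(foll b9 [x])
[15] deliver 3→1 → ∅
[16] deliver 1→2 → N2(foll b5 [x])

9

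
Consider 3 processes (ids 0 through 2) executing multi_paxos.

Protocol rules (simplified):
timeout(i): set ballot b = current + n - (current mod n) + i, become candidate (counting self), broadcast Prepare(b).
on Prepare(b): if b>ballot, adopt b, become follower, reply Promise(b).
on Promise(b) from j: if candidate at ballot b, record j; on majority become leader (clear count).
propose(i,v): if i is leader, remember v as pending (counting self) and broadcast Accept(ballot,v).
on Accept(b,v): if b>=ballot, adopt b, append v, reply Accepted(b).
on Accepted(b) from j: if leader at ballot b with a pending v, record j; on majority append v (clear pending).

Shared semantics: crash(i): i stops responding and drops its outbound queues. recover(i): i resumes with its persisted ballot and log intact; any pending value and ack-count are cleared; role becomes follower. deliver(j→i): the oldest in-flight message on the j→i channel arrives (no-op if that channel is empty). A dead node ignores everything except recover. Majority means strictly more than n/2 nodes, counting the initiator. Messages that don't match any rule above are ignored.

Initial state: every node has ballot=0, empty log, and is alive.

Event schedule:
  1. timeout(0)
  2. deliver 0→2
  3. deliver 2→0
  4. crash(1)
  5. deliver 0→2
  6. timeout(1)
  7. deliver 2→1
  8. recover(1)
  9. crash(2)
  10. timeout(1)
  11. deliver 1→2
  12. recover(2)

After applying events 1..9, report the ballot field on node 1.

e1 timeout(0): 0[cand,b=3,-]
e2 deliver 0→2: 2[foll,b=3,-]
e3 deliver 2→0: 0[lead,b=3,-]
e4 crash(1): 1[✗foll,b=0,-]
e5 deliver 0→2: ·
e6 timeout(1): ·
e7 deliver 2→1: ·
e8 recover(1): 1[foll,b=0,-]
e9 crash(2): 2[✗foll,b=3,-]

0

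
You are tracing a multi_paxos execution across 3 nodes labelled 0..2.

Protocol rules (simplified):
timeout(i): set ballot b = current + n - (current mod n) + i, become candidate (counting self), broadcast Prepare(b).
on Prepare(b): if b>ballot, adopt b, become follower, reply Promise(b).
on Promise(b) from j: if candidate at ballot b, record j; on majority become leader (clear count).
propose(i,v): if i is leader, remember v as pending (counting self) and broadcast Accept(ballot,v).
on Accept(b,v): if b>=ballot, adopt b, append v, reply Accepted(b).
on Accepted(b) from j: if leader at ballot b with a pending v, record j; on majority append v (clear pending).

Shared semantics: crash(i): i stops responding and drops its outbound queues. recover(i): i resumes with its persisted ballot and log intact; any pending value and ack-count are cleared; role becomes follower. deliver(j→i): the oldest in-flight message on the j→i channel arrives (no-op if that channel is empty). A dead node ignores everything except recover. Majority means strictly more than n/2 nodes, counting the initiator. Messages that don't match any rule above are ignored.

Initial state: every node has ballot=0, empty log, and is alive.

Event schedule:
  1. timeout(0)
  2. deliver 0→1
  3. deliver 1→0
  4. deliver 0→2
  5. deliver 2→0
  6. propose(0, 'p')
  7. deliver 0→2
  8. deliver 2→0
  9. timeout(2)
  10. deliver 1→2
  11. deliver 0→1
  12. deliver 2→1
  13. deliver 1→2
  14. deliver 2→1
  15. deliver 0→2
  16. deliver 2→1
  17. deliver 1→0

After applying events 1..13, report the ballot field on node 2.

e1 timeout(0): 0[cand,b=3,-]
e2 deliver 0→1: 1[foll,b=3,-]
e3 deliver 1→0: 0[lead,b=3,-]
e4 deliver 0→2: 2[foll,b=3,-]
e5 deliver 2→0: ·
e6 propose(0,'p'): ·
e7 deliver 0→2: 2[foll,b=3,p]
e8 deliver 2→0: 0[lead,b=3,p]
e9 timeout(2): 2[cand,b=8,p]
e10 deliver 1→2: ·
e11 deliver 0→1: 1[foll,b=3,p]
e12 deliver 2→1: 1[foll,b=8,p]
e13 deliver 1→2: 2[lead,b=8,p]

8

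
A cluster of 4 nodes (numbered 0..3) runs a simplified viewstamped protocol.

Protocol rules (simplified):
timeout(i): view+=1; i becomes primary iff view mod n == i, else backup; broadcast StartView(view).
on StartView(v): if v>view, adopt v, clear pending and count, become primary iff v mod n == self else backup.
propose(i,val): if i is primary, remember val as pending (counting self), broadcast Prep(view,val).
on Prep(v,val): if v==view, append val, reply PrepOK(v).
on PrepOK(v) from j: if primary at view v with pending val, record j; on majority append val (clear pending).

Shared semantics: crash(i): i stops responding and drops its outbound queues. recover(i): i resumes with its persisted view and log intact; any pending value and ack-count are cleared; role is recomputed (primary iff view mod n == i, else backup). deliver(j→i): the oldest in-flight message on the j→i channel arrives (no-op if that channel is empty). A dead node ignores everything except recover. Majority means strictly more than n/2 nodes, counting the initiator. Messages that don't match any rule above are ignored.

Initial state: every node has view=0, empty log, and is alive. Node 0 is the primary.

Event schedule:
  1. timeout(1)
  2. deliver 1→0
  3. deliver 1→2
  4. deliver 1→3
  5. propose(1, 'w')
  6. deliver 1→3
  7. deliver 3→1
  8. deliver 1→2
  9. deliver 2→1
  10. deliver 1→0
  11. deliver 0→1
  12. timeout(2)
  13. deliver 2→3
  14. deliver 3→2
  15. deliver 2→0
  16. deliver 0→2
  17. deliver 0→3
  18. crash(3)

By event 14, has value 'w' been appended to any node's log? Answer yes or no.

yes

1. timeout(1):  <1:prim v1 ->
2. deliver 1→0:  <0:back v1 ->
3. deliver 1→2:  <2:back v1 ->
4. deliver 1→3:  <3:back v1 ->
5. propose(1,'w'):  nop
6. deliver 1→3:  <3:back v1 w>
7. deliver 3→1:  nop
8. deliver 1→2:  <2:back v1 w>
9. deliver 2→1:  <1:prim v1 w>
10. deliver 1→0:  <0:back v1 w>
11. deliver 0→1:  nop
12. timeout(2):  <2:prim v2 w>
13. deliver 2→3:  <3:back v2 w>
14. deliver 3→2:  nop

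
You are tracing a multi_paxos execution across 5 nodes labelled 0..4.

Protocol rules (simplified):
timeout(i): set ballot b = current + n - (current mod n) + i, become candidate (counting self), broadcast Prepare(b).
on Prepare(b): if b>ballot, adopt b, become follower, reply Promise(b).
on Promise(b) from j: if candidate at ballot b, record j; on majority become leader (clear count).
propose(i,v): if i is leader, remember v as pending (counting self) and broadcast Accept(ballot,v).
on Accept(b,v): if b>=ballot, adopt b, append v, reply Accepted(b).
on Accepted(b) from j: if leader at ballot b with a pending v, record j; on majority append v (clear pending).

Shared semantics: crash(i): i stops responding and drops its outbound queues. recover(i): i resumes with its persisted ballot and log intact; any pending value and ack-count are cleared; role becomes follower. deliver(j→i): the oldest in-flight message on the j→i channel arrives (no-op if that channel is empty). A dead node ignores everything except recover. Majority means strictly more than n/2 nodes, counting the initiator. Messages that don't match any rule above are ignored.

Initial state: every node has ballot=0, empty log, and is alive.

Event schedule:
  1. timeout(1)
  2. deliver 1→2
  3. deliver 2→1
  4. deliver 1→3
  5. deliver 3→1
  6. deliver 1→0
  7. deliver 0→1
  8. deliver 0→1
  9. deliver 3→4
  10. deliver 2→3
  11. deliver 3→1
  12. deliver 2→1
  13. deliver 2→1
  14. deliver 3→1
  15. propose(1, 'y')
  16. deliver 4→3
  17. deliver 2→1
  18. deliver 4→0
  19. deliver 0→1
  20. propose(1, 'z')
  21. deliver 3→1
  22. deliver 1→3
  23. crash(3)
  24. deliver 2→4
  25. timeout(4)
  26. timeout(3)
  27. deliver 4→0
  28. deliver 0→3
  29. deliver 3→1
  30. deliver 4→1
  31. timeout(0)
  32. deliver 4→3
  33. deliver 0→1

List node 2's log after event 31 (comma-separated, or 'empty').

[1] timeout(1) → N1(cand b6 [-])
[2] deliver 1→2 → N2(foll b6 [-])
[3] deliver 2→1 → ∅
[4] deliver 1→3 → N3(foll b6 [-])
[5] deliver 3→1 → N1(lead b6 [-])
[6] deliver 1→0 → N0(foll b6 [-])
[7] deliver 0→1 → ∅
[8] deliver 0→1 → ∅
[9] deliver 3→4 → ∅
[10] deliver 2→3 → ∅
[11] deliver 3→1 → ∅
[12] deliver 2→1 → ∅
[13] deliver 2→1 → ∅
[14] deliver 3→1 → ∅
[15] propose(1,'y') → ∅
[16] deliver 4→3 → ∅
[17] deliver 2→1 → ∅
[18] deliver 4→0 → ∅
[19] deliver 0→1 → ∅
[20] propose(1,'z') → ∅
[21] deliver 3→1 → ∅
[22] deliver 1→3 → N3(foll b6 [y])
[23] crash(3) → N3(✗foll b6 [y])
[24] deliver 2→4 → ∅
[25] timeout(4) → N4(cand b9 [-])
[26] timeout(3) → ∅
[27] deliver 4→0 → N0(foll b9 [-])
[28] deliver 0→3 → ∅
[29] deliver 3→1 → ∅
[30] deliver 4→1 → N1(foll b9 [-])
[31] timeout(0) → N0(cand b10 [-])

empty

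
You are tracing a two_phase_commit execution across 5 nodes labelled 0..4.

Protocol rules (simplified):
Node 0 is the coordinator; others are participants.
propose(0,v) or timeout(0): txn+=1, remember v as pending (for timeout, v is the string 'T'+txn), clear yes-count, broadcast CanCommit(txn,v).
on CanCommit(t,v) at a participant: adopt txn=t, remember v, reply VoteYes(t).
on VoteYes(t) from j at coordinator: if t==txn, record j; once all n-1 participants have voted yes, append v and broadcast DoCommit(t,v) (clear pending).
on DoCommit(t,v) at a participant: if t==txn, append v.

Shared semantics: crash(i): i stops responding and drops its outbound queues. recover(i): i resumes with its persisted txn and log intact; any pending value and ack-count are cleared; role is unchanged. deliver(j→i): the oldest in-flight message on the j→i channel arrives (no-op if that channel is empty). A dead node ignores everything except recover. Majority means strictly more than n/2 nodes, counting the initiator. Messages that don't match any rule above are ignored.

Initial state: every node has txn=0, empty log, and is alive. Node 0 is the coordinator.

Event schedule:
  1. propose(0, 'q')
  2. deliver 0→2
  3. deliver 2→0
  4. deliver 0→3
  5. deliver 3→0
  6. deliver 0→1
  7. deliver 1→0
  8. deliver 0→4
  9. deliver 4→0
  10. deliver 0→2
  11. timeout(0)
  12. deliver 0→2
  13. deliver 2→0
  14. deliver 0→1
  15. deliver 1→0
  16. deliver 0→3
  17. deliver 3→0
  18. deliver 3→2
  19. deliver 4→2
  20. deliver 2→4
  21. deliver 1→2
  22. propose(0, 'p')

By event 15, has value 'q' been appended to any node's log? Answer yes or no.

yes

[1] propose(0,'q') → N0(coor t1 [-])
[2] deliver 0→2 → N2(part t1 [-])
[3] deliver 2→0 → ∅
[4] deliver 0→3 → N3(part t1 [-])
[5] deliver 3→0 → ∅
[6] deliver 0→1 → N1(part t1 [-])
[7] deliver 1→0 → ∅
[8] deliver 0→4 → N4(part t1 [-])
[9] deliver 4→0 → N0(coor t1 [q])
[10] deliver 0→2 → N2(part t1 [q])
[11] timeout(0) → N0(coor t2 [q])
[12] deliver 0→2 → N2(part t2 [q])
[13] deliver 2→0 → ∅
[14] deliver 0→1 → N1(part t1 [q])
[15] deliver 1→0 → ∅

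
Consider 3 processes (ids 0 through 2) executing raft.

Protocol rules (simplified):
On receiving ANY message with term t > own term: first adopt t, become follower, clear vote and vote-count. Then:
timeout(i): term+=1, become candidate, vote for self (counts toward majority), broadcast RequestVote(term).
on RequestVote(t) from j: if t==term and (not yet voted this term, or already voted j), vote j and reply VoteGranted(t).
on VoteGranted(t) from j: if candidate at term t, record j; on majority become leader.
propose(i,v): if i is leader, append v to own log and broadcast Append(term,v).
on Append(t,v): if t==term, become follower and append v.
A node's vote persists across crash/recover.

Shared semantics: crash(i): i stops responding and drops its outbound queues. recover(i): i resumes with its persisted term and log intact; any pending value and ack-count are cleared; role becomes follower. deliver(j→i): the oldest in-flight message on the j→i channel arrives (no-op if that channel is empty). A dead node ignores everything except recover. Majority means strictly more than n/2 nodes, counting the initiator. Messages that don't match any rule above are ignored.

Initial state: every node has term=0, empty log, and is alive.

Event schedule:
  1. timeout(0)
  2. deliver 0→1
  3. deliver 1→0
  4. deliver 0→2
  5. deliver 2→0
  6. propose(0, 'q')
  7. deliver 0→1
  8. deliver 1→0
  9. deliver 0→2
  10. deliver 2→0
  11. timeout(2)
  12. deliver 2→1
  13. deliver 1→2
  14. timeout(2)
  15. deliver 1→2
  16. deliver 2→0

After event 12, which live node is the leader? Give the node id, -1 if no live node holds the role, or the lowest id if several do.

0

step 1 timeout(0): 0={cand,t=1,log=-}
step 2 deliver 0→1: 1={foll,t=1,log=-}
step 3 deliver 1→0: 0={lead,t=1,log=-}
step 4 deliver 0→2: 2={foll,t=1,log=-}
step 5 deliver 2→0: —
step 6 propose(0,'q'): 0={lead,t=1,log=q}
step 7 deliver 0→1: 1={foll,t=1,log=q}
step 8 deliver 1→0: —
step 9 deliver 0→2: 2={foll,t=1,log=q}
step 10 deliver 2→0: —
step 11 timeout(2): 2={cand,t=2,log=q}
step 12 deliver 2→1: 1={foll,t=2,log=q}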